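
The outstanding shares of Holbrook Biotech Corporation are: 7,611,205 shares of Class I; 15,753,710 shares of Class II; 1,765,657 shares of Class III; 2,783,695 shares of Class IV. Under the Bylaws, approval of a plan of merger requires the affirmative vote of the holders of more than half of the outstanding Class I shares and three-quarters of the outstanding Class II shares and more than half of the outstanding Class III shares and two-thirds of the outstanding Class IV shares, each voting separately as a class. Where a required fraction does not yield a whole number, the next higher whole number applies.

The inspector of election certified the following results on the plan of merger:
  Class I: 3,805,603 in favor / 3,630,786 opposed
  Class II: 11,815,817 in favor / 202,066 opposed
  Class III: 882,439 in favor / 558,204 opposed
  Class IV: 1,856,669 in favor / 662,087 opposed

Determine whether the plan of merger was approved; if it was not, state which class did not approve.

Not approved — the Class III shares did not give the required vote.

Class I: a majority of 7611205 is 3805603; 3,805,603 required, 3,805,603 in favor — approved.
Class II: 3/4 of 15753710 = 11815282.50, rounded up to 11815283; 11,815,283 required, 11,815,817 in favor — approved.
Class III: a majority of 1765657 is 882829; 882,829 required, 882,439 in favor — not approved.
Class IV: 2/3 of 2783695 = 1855796.67, rounded up to 1855797; 1,855,797 required, 1,856,669 in favor — approved.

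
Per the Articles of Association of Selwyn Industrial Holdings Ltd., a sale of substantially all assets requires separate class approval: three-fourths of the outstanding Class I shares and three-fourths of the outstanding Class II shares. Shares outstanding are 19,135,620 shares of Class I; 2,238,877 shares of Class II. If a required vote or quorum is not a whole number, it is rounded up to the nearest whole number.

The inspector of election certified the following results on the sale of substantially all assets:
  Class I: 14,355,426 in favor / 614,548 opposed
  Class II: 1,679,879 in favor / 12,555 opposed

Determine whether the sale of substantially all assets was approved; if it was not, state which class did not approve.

Class I: 3/4 of 19135620 = 14351715; 14,351,715 required, 14,355,426 in favor — approved.
Class II: 3/4 of 2238877 = 1679157.75, rounded up to 1679158; 1,679,158 required, 1,679,879 in favor — approved.

Approved — every class gave the required vote.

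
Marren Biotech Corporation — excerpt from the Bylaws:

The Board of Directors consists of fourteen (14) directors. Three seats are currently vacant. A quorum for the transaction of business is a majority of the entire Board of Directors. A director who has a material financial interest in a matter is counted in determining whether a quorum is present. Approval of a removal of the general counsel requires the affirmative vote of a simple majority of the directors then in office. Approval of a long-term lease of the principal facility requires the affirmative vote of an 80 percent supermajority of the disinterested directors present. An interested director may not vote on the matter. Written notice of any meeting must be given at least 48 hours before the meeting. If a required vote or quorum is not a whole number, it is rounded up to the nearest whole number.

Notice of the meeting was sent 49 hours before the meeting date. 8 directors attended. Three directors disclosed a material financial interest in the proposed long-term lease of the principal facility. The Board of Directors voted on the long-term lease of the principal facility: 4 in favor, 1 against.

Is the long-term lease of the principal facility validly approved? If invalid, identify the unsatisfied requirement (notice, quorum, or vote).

Valid — all requirements satisfied.

Notice: 49 hours given; 48 required (49 ≥ 48). Satisfied.
Quorum: 8 present (interested directors count toward quorum); quorum is 8. Satisfied.
Vote: the long-term lease of the principal facility requires four-fifths of the disinterested directors present (8 − 3 = 5). 4/5 of 5 = 4, so 4 affirmative votes are needed; 4 voted in favor. Satisfied.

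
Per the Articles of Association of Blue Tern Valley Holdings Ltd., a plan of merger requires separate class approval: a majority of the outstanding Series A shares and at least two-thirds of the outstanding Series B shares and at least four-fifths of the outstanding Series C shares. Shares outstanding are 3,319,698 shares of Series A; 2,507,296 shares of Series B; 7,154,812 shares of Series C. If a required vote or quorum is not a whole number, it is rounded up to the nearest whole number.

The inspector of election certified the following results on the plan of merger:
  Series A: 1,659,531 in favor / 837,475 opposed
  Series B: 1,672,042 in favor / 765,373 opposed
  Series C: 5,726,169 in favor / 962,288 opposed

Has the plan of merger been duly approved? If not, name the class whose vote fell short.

Not approved — the Series A shares did not give the required vote.

Series A: a majority of 3319698 is 1659850; 1,659,850 required, 1,659,531 in favor — not approved.
Series B: 2/3 of 2507296 = 1671530.67, rounded up to 1671531; 1,671,531 required, 1,672,042 in favor — approved.
Series C: 4/5 of 7154812 = 5723849.60, rounded up to 5723850; 5,723,850 required, 5,726,169 in favor — approved.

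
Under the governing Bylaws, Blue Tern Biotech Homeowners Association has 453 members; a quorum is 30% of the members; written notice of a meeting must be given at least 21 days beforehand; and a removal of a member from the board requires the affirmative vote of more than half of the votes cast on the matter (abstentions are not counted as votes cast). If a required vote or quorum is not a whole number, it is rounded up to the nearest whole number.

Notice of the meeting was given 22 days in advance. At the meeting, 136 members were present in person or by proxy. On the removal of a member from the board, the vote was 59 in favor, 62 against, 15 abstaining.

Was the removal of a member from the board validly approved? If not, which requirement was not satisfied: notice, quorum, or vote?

Invalid — vote requirement not satisfied.

Notice: 22 days given; 21 required. Satisfied.
Quorum: 30% of 453 = 135.90, rounded up to 136; 136 present. Satisfied.
Vote: requires a majority of the votes cast (136 − 15 abstaining = 121); a majority of 121 is 61, so 61 needed; 59 in favor. Not satisfied.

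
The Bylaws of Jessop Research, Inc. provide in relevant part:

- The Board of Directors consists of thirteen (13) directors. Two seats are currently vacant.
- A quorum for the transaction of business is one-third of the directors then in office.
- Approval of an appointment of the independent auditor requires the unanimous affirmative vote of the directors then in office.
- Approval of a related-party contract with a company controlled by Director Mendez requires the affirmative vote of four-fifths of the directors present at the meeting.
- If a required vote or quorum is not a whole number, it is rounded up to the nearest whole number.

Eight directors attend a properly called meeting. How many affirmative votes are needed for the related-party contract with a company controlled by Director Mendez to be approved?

7

The related-party contract with a company controlled by Director Mendez requires four-fifths of the directors present (8).
4/5 of 8 = 6.40, rounded up to 7.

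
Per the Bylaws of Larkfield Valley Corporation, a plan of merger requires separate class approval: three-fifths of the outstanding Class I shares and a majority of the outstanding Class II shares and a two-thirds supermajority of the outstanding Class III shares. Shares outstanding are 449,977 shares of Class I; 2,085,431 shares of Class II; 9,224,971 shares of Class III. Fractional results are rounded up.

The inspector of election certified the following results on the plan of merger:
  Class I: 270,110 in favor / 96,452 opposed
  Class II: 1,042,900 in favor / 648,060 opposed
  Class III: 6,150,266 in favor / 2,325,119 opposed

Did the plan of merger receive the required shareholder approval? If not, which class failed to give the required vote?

Class I: 3/5 of 449977 = 269986.20, rounded up to 269987; 269,987 required, 270,110 in favor — approved.
Class II: a majority of 2085431 is 1042716; 1,042,716 required, 1,042,900 in favor — approved.
Class III: 2/3 of 9224971 = 6149980.67, rounded up to 6149981; 6,149,981 required, 6,150,266 in favor — approved.

Approved — every class gave the required vote.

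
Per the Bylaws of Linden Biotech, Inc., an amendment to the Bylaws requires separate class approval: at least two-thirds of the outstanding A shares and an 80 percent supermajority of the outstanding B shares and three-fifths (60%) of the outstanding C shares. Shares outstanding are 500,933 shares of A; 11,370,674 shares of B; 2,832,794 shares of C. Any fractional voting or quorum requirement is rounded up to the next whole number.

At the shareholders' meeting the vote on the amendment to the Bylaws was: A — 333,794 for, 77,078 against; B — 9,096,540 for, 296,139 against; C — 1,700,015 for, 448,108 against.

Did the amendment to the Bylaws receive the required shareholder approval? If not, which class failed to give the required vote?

Not approved — the A shares did not give the required vote.

A: 2/3 of 500933 = 333955.33, rounded up to 333956; 333,956 required, 333,794 in favor — not approved.
B: 4/5 of 11370674 = 9096539.20, rounded up to 9096540; 9,096,540 required, 9,096,540 in favor — approved.
C: 3/5 of 2832794 = 1699676.40, rounded up to 1699677; 1,699,677 required, 1,700,015 in favor — approved.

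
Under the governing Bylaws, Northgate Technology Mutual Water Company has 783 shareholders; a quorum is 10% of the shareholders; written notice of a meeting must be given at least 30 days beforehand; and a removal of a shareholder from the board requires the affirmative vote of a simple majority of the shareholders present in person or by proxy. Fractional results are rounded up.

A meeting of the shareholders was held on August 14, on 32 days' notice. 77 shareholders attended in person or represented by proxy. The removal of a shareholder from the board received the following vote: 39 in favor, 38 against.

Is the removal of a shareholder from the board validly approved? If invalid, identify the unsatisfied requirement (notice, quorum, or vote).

Notice: 32 days given; 30 required. Satisfied.
Quorum: 10% of 783 = 78.30, rounded up to 79; 77 present. Not satisfied.
Vote: requires a majority of those present (77); a majority of 77 is 39, so 39 needed; 39 in favor. Satisfied.

Invalid — quorum requirement not satisfied.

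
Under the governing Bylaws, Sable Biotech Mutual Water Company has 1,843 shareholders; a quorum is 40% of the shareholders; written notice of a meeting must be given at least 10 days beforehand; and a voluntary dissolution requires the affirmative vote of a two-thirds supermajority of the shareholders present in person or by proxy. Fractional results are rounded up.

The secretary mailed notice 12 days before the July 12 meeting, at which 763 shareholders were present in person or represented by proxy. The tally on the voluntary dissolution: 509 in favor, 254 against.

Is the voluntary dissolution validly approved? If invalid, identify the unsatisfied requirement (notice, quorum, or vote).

Notice: 12 days given; 10 required. Satisfied.
Quorum: 40% of 1,843 = 737.20, rounded up to 738; 763 present. Satisfied.
Vote: requires two-thirds of those present (763); 2/3 of 763 = 508.67, rounded up to 509, so 509 needed; 509 in favor. Satisfied.

Valid — all requirements satisfied.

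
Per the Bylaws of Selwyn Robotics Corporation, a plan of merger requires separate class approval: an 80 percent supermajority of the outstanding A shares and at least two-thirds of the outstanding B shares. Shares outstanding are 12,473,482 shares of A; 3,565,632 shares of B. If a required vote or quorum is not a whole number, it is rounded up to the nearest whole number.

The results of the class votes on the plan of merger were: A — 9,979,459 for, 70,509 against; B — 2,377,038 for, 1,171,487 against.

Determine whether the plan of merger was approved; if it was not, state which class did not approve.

A: 4/5 of 12473482 = 9978785.60, rounded up to 9978786; 9,978,786 required, 9,979,459 in favor — approved.
B: 2/3 of 3565632 = 2377088; 2,377,088 required, 2,377,038 in favor — not approved.

Not approved — the B shares did not give the required vote.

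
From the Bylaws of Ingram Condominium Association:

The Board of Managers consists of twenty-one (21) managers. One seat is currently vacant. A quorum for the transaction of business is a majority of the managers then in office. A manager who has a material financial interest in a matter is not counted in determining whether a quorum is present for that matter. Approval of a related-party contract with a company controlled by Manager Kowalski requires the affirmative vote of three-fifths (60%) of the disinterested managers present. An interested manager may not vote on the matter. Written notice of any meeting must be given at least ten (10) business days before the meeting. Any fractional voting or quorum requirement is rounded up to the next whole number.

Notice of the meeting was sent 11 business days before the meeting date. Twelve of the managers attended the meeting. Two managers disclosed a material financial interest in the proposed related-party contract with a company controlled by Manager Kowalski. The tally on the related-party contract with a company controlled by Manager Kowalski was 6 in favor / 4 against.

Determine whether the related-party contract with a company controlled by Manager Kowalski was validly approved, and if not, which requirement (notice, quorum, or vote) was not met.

Notice: 11 business days given; 10 required (11 ≥ 10). Satisfied.
Quorum: 12 present, but the 2 interested managers do not count, leaving 10. Quorum is 11. Not satisfied.
Vote: the related-party contract with a company controlled by Manager Kowalski requires three-fifths of the disinterested managers present (12 − 2 = 10). 3/5 of 10 = 6, so 6 affirmative votes are needed; 6 voted in favor. Satisfied. (Moot — without a quorum no business can be validly transacted.)

Invalid — quorum requirement not satisfied.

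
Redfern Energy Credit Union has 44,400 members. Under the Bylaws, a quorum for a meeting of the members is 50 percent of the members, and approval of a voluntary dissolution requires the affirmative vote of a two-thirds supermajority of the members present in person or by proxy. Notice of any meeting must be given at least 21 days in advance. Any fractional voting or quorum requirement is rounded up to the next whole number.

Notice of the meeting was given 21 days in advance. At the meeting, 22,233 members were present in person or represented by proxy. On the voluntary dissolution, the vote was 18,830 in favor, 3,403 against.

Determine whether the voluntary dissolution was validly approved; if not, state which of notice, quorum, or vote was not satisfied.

Notice: 21 days given; 21 required. Satisfied.
Quorum: 50% of 44,400 = 22,200; 22,233 present. Satisfied.
Vote: requires two-thirds of those present (22,233); 2/3 of 22233 = 14822, so 14,822 needed; 18,830 in favor. Satisfied.

Valid — all requirements satisfied.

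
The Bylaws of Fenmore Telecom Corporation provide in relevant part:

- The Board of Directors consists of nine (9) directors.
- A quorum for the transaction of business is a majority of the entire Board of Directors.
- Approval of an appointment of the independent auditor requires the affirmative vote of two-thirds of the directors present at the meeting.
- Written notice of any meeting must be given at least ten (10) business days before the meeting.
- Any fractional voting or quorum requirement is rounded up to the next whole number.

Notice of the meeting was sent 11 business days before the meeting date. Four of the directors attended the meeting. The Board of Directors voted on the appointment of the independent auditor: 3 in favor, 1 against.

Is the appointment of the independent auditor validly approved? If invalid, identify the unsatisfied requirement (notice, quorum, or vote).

Invalid — quorum requirement not satisfied.

Notice: 11 business days given; 10 required (11 ≥ 10). Satisfied.
Quorum: 4 present; quorum is 5. Not satisfied.
Vote: the appointment of the independent auditor requires two-thirds of the directors present (4). 2/3 of 4 = 2.67, rounded up to 3, so 3 affirmative votes are needed; 3 voted in favor. Satisfied. (Moot — without a quorum no business can be validly transacted.)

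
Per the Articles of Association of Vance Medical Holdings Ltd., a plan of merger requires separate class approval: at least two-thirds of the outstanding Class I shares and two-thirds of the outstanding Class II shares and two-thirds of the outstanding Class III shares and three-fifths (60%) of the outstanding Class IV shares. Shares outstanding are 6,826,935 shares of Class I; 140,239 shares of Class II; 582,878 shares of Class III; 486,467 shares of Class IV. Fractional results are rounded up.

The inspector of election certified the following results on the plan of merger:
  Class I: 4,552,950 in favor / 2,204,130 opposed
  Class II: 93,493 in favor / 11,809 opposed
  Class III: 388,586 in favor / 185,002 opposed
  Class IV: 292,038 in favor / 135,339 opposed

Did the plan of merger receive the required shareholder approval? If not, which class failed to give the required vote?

Approved — every class gave the required vote.

Class I: 2/3 of 6826935 = 4551290; 4,551,290 required, 4,552,950 in favor — approved.
Class II: 2/3 of 140239 = 93492.67, rounded up to 93493; 93,493 required, 93,493 in favor — approved.
Class III: 2/3 of 582878 = 388585.33, rounded up to 388586; 388,586 required, 388,586 in favor — approved.
Class IV: 3/5 of 486467 = 291880.20, rounded up to 291881; 291,881 required, 292,038 in favor — approved.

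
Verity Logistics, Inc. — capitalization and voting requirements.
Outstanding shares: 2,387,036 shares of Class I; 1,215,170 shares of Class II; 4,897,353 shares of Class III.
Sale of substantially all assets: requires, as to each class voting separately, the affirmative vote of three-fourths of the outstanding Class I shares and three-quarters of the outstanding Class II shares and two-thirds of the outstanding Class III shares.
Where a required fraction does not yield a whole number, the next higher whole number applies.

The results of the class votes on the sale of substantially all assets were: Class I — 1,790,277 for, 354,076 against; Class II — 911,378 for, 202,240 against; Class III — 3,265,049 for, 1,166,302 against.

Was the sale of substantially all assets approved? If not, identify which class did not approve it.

Approved — every class gave the required vote.

Class I: 3/4 of 2387036 = 1790277; 1,790,277 required, 1,790,277 in favor — approved.
Class II: 3/4 of 1215170 = 911377.50, rounded up to 911378; 911,378 required, 911,378 in favor — approved.
Class III: 2/3 of 4897353 = 3264902; 3,264,902 required, 3,265,049 in favor — approved.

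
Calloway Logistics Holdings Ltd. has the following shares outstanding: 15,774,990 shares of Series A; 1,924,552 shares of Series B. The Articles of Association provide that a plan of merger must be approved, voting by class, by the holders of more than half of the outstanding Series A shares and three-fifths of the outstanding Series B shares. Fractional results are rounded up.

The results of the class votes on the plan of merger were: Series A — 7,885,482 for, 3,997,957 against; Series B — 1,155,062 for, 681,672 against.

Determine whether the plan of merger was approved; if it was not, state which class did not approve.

Series A: a majority of 15774990 is 7887496; 7,887,496 required, 7,885,482 in favor — not approved.
Series B: 3/5 of 1924552 = 1154731.20, rounded up to 1154732; 1,154,732 required, 1,155,062 in favor — approved.

Not approved — the Series A shares did not give the required vote.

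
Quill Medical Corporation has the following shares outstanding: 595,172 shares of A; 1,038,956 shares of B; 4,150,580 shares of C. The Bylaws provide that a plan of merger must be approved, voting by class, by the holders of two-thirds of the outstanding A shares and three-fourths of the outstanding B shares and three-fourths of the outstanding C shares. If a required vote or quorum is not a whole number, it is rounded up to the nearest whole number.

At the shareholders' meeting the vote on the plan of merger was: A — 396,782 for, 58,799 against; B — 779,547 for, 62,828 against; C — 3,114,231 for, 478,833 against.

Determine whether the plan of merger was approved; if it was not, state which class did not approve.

Approved — every class gave the required vote.

A: 2/3 of 595172 = 396781.33, rounded up to 396782; 396,782 required, 396,782 in favor — approved.
B: 3/4 of 1038956 = 779217; 779,217 required, 779,547 in favor — approved.
C: 3/4 of 4150580 = 3112935; 3,112,935 required, 3,114,231 in favor — approved.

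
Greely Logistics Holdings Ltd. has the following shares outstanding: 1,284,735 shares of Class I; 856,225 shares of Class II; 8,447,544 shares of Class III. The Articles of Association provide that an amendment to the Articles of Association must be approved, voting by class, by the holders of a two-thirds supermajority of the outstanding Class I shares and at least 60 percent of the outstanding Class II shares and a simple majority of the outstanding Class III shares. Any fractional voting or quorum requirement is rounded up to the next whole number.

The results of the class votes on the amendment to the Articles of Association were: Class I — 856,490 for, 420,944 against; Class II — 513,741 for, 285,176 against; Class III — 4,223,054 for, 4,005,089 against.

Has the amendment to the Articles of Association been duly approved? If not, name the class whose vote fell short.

Class I: 2/3 of 1284735 = 856490; 856,490 required, 856,490 in favor — approved.
Class II: 3/5 of 856225 = 513735; 513,735 required, 513,741 in favor — approved.
Class III: a majority of 8447544 is 4223773; 4,223,773 required, 4,223,054 in favor — not approved.

Not approved — the Class III shares did not give the required vote.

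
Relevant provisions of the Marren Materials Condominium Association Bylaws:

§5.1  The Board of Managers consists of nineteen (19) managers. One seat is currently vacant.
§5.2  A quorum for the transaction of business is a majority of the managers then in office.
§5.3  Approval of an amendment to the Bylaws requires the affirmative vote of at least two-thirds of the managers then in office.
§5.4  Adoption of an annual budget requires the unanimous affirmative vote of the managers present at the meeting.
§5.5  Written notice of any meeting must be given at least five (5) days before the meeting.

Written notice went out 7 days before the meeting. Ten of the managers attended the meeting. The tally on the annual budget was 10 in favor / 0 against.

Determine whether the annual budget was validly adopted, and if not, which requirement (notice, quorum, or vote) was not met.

Notice: 7 days given; 5 required (7 ≥ 5). Satisfied.
Quorum: 10 present; quorum is 10. Satisfied.
Vote: the annual budget requires the unanimous vote of the managers present (10). Unanimous means all 10, so 10 affirmative votes are needed; 10 voted in favor. Satisfied.

Valid — all requirements satisfied.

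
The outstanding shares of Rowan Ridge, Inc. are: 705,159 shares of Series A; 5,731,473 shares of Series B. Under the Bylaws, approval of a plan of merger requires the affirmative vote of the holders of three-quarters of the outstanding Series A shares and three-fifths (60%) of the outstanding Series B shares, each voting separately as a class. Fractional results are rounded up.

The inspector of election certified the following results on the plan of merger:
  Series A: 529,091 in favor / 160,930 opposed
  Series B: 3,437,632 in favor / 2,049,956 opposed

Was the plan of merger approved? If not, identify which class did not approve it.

Series A: 3/4 of 705159 = 528869.25, rounded up to 528870; 528,870 required, 529,091 in favor — approved.
Series B: 3/5 of 5731473 = 3438883.80, rounded up to 3438884; 3,438,884 required, 3,437,632 in favor — not approved.

Not approved — the Series B shares did not give the required vote.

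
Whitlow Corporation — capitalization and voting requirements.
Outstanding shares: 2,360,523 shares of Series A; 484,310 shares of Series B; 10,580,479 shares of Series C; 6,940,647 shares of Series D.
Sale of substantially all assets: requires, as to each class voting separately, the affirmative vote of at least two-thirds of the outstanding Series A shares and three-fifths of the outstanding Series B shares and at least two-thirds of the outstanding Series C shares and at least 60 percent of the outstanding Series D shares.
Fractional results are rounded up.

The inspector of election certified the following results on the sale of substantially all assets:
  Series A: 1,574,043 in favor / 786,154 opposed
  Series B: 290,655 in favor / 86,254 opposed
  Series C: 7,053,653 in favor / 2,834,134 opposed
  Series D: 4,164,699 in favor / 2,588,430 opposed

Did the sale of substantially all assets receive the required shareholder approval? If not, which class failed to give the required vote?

Approved — every class gave the required vote.

Series A: 2/3 of 2360523 = 1573682; 1,573,682 required, 1,574,043 in favor — approved.
Series B: 3/5 of 484310 = 290586; 290,586 required, 290,655 in favor — approved.
Series C: 2/3 of 10580479 = 7053652.67, rounded up to 7053653; 7,053,653 required, 7,053,653 in favor — approved.
Series D: 3/5 of 6940647 = 4164388.20, rounded up to 4164389; 4,164,389 required, 4,164,699 in favor — approved.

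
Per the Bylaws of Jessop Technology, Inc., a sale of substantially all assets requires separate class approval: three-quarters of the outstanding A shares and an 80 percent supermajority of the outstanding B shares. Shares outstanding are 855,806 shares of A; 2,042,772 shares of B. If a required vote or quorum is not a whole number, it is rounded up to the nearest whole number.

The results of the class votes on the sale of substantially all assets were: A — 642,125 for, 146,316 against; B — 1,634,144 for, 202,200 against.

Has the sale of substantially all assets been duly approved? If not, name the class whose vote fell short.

Not approved — the B shares did not give the required vote.

A: 3/4 of 855806 = 641854.50, rounded up to 641855; 641,855 required, 642,125 in favor — approved.
B: 4/5 of 2042772 = 1634217.60, rounded up to 1634218; 1,634,218 required, 1,634,144 in favor — not approved.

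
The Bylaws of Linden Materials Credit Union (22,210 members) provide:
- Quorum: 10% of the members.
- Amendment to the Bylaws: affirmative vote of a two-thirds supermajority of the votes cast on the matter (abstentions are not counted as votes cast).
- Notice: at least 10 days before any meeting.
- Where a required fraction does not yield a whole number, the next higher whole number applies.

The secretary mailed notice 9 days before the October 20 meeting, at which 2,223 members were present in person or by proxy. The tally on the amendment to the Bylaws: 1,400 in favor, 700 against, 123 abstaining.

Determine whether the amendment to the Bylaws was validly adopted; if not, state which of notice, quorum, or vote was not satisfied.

Notice: 9 days given; 10 required. Not satisfied.
Quorum: 10% of 22,210 = 2,221; 2,223 present. Satisfied.
Vote: requires two-thirds of the votes cast (2,223 − 123 abstaining = 2,100); 2/3 of 2100 = 1400, so 1,400 needed; 1,400 in favor. Satisfied.

Invalid — notice requirement not satisfied.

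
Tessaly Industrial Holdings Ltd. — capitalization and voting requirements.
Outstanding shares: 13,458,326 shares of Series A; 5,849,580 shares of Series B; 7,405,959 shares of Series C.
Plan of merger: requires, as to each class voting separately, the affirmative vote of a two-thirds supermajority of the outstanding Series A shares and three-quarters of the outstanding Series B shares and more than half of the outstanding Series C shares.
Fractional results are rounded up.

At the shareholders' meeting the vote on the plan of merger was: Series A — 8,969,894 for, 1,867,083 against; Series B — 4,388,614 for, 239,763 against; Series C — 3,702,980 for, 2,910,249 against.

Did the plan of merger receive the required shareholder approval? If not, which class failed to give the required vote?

Series A: 2/3 of 13458326 = 8972217.33, rounded up to 8972218; 8,972,218 required, 8,969,894 in favor — not approved.
Series B: 3/4 of 5849580 = 4387185; 4,387,185 required, 4,388,614 in favor — approved.
Series C: a majority of 7405959 is 3702980; 3,702,980 required, 3,702,980 in favor — approved.

Not approved — the Series A shares did not give the required vote.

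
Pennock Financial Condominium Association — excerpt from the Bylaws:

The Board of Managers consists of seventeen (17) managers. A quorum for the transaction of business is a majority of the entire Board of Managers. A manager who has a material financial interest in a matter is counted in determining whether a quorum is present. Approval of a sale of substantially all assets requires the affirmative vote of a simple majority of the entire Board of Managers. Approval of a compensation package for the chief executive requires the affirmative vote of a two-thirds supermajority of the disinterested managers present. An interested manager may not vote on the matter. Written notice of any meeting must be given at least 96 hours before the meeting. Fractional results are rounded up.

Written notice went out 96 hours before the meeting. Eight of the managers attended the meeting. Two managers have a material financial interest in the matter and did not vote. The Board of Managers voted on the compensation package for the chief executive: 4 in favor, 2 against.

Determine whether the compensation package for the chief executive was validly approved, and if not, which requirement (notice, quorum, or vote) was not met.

Notice: 96 hours given; 96 required (96 ≥ 96). Satisfied.
Quorum: 8 present (interested managers count toward quorum); quorum is 9. Not satisfied.
Vote: the compensation package for the chief executive requires two-thirds of the disinterested managers present (8 − 2 = 6). 2/3 of 6 = 4, so 4 affirmative votes are needed; 4 voted in favor. Satisfied. (Moot — without a quorum no business can be validly transacted.)

Invalid — quorum requirement not satisfied.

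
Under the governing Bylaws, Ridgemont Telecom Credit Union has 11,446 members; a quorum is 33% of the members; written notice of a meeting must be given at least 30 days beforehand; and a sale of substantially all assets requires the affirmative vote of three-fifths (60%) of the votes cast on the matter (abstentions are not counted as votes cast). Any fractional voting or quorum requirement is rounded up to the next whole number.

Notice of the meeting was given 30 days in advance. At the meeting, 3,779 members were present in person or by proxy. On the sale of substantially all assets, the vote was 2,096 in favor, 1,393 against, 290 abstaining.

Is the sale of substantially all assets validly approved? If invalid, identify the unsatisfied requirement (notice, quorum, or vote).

Notice: 30 days given; 30 required. Satisfied.
Quorum: 33% of 11,446 = 3,777.18, rounded up to 3,778; 3,779 present. Satisfied.
Vote: requires three-fifths of the votes cast (3,779 − 290 abstaining = 3,489); 3/5 of 3489 = 2093.40, rounded up to 2094, so 2,094 needed; 2,096 in favor. Satisfied.

Valid — all requirements satisfied.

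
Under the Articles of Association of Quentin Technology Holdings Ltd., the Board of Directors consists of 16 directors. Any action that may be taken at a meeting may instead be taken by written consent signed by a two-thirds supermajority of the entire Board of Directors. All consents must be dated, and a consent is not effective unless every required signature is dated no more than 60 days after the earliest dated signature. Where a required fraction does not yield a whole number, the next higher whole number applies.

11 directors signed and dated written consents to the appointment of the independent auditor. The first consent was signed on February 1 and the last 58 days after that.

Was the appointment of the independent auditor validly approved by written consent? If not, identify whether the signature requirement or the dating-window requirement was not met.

Signatures required: a two-thirds supermajority of 16 — 2/3 of 16 = 10.67, rounded up to 11, so 11 needed; 11 signed. Sufficient.
Dating window: the latest signature is 58 days after the earliest; the limit is 60 days. Within the window.

Effective — both the signature and dating-window requirements are satisfied.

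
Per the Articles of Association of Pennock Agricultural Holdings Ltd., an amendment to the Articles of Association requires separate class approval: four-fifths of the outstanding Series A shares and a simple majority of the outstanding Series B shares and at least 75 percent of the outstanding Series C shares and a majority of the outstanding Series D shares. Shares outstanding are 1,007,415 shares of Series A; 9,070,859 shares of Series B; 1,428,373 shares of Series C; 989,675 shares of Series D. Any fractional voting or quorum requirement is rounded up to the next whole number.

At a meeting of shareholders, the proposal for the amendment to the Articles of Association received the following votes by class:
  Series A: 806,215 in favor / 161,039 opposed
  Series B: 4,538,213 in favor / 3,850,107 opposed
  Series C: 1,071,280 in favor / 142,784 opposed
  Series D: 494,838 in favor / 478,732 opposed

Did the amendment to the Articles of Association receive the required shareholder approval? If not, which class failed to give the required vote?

Series A: 4/5 of 1007415 = 805932; 805,932 required, 806,215 in favor — approved.
Series B: a majority of 9070859 is 4535430; 4,535,430 required, 4,538,213 in favor — approved.
Series C: 3/4 of 1428373 = 1071279.75, rounded up to 1071280; 1,071,280 required, 1,071,280 in favor — approved.
Series D: a majority of 989675 is 494838; 494,838 required, 494,838 in favor — approved.

Approved — every class gave the required vote.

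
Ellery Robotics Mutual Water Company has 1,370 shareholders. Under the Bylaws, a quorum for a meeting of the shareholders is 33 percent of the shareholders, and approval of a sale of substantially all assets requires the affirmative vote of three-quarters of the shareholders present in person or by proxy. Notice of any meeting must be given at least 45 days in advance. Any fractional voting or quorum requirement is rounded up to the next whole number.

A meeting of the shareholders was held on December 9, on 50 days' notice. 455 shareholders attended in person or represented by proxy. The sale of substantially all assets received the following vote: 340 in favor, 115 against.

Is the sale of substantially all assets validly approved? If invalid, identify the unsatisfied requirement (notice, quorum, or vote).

Invalid — vote requirement not satisfied.

Notice: 50 days given; 45 required. Satisfied.
Quorum: 33% of 1,370 = 452.10, rounded up to 453; 455 present. Satisfied.
Vote: requires three-fourths of those present (455); 3/4 of 455 = 341.25, rounded up to 342, so 342 needed; 340 in favor. Not satisfied.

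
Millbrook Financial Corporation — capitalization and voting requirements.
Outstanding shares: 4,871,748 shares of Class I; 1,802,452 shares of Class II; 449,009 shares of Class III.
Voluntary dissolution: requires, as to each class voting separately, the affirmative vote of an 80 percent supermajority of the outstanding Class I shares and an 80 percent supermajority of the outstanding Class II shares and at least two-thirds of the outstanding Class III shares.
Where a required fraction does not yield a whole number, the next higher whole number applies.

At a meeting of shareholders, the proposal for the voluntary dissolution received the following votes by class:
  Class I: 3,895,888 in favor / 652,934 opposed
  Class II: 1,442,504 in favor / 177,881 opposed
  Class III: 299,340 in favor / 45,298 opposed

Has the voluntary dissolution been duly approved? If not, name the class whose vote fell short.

Class I: 4/5 of 4871748 = 3897398.40, rounded up to 3897399; 3,897,399 required, 3,895,888 in favor — not approved.
Class II: 4/5 of 1802452 = 1441961.60, rounded up to 1441962; 1,441,962 required, 1,442,504 in favor — approved.
Class III: 2/3 of 449009 = 299339.33, rounded up to 299340; 299,340 required, 299,340 in favor — approved.

Not approved — the Class I shares did not give the required vote.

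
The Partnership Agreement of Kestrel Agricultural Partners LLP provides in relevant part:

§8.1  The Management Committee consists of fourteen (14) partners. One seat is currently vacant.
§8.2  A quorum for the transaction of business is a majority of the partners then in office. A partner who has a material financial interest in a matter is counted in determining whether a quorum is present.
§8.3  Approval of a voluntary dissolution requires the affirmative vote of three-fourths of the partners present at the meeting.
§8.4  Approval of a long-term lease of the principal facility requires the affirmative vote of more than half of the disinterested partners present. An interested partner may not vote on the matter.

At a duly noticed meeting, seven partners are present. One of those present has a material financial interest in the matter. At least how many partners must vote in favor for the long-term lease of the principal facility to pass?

The long-term lease of the principal facility requires a majority of the disinterested partners present (7 − 1 = 6).
A majority of 6 is 4.

4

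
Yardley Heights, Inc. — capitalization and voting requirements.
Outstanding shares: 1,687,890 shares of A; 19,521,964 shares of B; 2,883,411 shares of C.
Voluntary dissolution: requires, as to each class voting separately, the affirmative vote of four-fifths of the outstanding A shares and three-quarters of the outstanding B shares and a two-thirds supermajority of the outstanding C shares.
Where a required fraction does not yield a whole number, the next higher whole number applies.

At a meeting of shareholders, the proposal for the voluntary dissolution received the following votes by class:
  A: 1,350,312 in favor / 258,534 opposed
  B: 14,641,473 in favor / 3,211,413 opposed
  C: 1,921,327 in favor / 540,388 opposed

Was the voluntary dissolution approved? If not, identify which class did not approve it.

Not approved — the C shares did not give the required vote.

A: 4/5 of 1687890 = 1350312; 1,350,312 required, 1,350,312 in favor — approved.
B: 3/4 of 19521964 = 14641473; 14,641,473 required, 14,641,473 in favor — approved.
C: 2/3 of 2883411 = 1922274; 1,922,274 required, 1,921,327 in favor — not approved.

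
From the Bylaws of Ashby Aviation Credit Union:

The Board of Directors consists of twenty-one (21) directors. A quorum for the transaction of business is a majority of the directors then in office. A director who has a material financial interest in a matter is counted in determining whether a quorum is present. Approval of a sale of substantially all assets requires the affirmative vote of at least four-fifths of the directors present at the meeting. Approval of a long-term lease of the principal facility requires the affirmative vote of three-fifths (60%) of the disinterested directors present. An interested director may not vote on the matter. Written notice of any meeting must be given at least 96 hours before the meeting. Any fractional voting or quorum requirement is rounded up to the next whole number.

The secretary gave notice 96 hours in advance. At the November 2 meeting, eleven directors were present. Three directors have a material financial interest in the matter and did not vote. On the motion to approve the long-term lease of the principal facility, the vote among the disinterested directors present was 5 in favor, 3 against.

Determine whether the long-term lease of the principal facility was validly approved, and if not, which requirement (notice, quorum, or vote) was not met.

Notice: 96 hours given; 96 required (96 ≥ 96). Satisfied.
Quorum: 11 present (interested directors count toward quorum); quorum is 11. Satisfied.
Vote: the long-term lease of the principal facility requires three-fifths of the disinterested directors present (11 − 3 = 8). 3/5 of 8 = 4.80, rounded up to 5, so 5 affirmative votes are needed; 5 voted in favor. Satisfied.

Valid — all requirements satisfied.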